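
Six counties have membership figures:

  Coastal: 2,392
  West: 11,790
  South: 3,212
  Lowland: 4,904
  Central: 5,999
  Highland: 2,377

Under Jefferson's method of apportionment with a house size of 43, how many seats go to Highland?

Standard divisor 30674/43 ≈ 713.349; standard quotas: Coastal 3.353, West 16.528, South 4.503, Lowland 6.875, Central 8.410, Highland 3.332.
Rounding down gives 3, 16, 4, 6, 8, 3 = 40 seats, so the divisor must be adjusted.
With modified divisor 660: modified quotas Coastal 3.624, West 17.864, South 4.867, Lowland 7.430, Central 9.089, Highland 3.602.
Rounding down: Coastal 3, West 17, South 4, Lowland 7, Central 9, Highland 3 (total 43).
Highland receives 3.

3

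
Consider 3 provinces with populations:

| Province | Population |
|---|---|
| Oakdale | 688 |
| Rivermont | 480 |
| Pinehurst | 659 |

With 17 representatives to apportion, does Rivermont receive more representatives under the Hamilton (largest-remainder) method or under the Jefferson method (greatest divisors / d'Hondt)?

Hamilton

Hamilton: Oakdale 6, Rivermont 5, Pinehurst 6.
Jefferson: Oakdale 7, Rivermont 4, Pinehurst 6.
Rivermont gets 5 under Hamilton and 4 under Jefferson.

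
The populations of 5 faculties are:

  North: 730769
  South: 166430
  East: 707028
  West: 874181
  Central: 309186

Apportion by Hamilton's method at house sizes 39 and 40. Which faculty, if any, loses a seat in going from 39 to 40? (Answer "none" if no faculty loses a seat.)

At 39 seats: North 10, South 3, East 10, West 12, Central 4.
At 40 seats: North 11, South 2, East 10, West 13, Central 4.
South drops from 3 to 2.

South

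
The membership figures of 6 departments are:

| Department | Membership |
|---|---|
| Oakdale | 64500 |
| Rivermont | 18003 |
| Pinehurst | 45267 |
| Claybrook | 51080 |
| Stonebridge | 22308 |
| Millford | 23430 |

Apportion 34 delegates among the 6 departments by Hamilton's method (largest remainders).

Total 224588; standard divisor 224588/34 ≈ 6605.529.
Standard quotas: Oakdale 9.7645, Rivermont 2.7254, Pinehurst 6.8529, Claybrook 7.7329, Stonebridge 3.3772, Millford 3.5470.
Lower quotas: Oakdale 9, Rivermont 2, Pinehurst 6, Claybrook 7, Stonebridge 3, Millford 3 (sum 30, leaving 4 seats).
Remainders in descending order: Pinehurst 0.8529, Oakdale 0.7645, Claybrook 0.7329, Rivermont 0.7254, Millford 0.5470, Stonebridge 0.3772.
Largest remainders: Pinehurst, Oakdale, Claybrook, Rivermont receive the extra seats.

Oakdale=10, Rivermont=3, Pinehurst=7, Claybrook=8, Stonebridge=3, Millford=3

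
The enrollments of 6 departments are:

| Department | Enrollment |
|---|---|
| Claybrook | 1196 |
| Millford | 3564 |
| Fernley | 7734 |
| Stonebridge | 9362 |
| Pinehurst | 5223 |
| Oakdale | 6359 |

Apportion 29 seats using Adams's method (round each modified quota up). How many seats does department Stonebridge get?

8

Standard divisor 33438/29 ≈ 1153.034; standard quotas: Claybrook 1.037, Millford 3.091, Fernley 6.708, Stonebridge 8.119, Pinehurst 4.530, Oakdale 5.515.
Rounding up gives 2, 4, 7, 9, 5, 6 = 33 seats, so the divisor must be adjusted.
With modified divisor 1280: modified quotas Claybrook 0.934, Millford 2.784, Fernley 6.042, Stonebridge 7.314, Pinehurst 4.080, Oakdale 4.968.
Rounding up: Claybrook 1, Millford 3, Fernley 7, Stonebridge 8, Pinehurst 5, Oakdale 5 (total 29).
Stonebridge receives 8.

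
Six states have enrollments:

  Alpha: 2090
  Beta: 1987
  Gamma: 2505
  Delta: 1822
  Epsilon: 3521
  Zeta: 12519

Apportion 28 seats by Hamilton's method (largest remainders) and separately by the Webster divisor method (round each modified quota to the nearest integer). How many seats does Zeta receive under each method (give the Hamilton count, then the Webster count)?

14 and 15

Hamilton: Alpha 3, Beta 2, Gamma 3, Delta 2, Epsilon 4, Zeta 14.
Webster: Alpha 2, Beta 2, Gamma 3, Delta 2, Epsilon 4, Zeta 15.
Zeta gets 14 under Hamilton and 15 under Webster.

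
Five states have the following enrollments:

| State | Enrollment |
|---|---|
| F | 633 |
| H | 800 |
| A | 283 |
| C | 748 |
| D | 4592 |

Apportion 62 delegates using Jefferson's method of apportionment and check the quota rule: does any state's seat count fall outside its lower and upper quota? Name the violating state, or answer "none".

Standard quotas: F 5.562, H 7.029, A 2.487, C 6.573, D 40.349.
Jefferson allocation: F 5, H 7, A 2, C 6, D 42.
D has quota 40.349 (lower 40, upper 41) but receives 42 — outside the quota interval.

D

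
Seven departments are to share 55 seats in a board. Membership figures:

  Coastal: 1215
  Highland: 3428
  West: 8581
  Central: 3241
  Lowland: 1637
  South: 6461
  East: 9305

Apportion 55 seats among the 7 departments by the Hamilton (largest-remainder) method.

Coastal=2, Highland=6, West=14, Central=5, Lowland=3, South=10, East=15

Total 33868; standard divisor 33868/55 ≈ 615.782.
Standard quotas: Coastal 1.9731, Highland 5.5669, West 13.9351, Central 5.2632, Lowland 2.6584, South 10.4924, East 15.1109.
Lower quotas: Coastal 1, Highland 5, West 13, Central 5, Lowland 2, South 10, East 15 (sum 51, leaving 4 seats).
Remainders in descending order: Coastal 0.9731, West 0.9351, Lowland 0.6584, Highland 0.5669, South 0.4924, Central 0.2632, East 0.1109.
Largest remainders: Coastal, West, Lowland, Highland receive the extra seats.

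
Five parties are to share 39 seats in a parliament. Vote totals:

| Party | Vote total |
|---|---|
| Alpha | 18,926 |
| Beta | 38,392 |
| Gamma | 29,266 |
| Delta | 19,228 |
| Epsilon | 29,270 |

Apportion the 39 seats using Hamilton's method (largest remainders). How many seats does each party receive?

Alpha=6, Beta=11, Gamma=8, Delta=6, Epsilon=8

Total 135082; standard divisor 135082/39 ≈ 3463.641.
Standard quotas: Alpha 5.4642, Beta 11.0843, Gamma 8.4495, Delta 5.5514, Epsilon 8.4506.
Lower quotas: Alpha 5, Beta 11, Gamma 8, Delta 5, Epsilon 8 (sum 37, leaving 2 seats).
Remainders in descending order: Delta 0.5514, Alpha 0.4642, Epsilon 0.4506, Gamma 0.4495, Beta 0.0843.
Largest remainders: Delta, Alpha receive the extra seats.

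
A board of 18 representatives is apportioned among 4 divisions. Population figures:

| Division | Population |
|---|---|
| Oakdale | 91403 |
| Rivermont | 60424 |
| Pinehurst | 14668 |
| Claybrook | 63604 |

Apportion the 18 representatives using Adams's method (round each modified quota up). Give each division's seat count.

Oakdale 7; Rivermont 5; Pinehurst 1; Claybrook 5

Standard divisor 230099/18 ≈ 12783.278; standard quotas: Oakdale 7.150, Rivermont 4.727, Pinehurst 1.147, Claybrook 4.976.
Rounding up gives 8, 5, 2, 5 = 20 seats, so the divisor must be adjusted.
With modified divisor 14974.6: modified quotas Oakdale 6.104, Rivermont 4.035, Pinehurst 0.980, Claybrook 4.247.
Rounding up: Oakdale 7, Rivermont 5, Pinehurst 1, Claybrook 5 (total 18).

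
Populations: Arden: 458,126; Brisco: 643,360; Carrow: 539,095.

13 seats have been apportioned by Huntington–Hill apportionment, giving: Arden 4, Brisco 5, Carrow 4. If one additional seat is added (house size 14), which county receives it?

Priority for the next seat is population ÷ (√(s·(s+1))).
Priorities: Arden 102440.088, Brisco 117460.928, Carrow 120545.307.
Highest priority: Carrow.

Carrow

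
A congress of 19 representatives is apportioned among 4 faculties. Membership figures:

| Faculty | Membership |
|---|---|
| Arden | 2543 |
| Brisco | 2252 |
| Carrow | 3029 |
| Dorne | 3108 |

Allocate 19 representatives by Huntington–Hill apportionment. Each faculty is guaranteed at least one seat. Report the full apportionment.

Arden 5, Brisco 4, Carrow 5, Dorne 5

With divisor 568: modified quotas Arden 4.477, Brisco 3.965, Carrow 5.333, Dorne 5.472.
Geometric-mean thresholds: Arden √(4·5)=4.472, Brisco √(3·4)=3.464, Carrow √(5·6)=5.477, Dorne √(5·6)=5.477.
Each quota rounded against its threshold gives Arden 5, Brisco 4, Carrow 5, Dorne 5 (total 19).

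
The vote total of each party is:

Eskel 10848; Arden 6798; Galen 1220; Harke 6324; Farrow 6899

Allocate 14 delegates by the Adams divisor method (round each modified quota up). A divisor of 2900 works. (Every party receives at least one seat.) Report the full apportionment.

Eskel 4, Arden 3, Galen 1, Harke 3, Farrow 3

With modified divisor 2900: modified quotas Eskel 3.741, Arden 2.344, Galen 0.421, Harke 2.181, Farrow 2.379.
Rounding up: Eskel 4, Arden 3, Galen 1, Harke 3, Farrow 3 (total 14).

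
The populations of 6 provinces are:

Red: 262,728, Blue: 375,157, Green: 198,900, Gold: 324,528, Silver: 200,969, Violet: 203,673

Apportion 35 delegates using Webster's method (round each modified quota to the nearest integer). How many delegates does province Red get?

Standard divisor 1565955/35 ≈ 44741.571; standard quotas: Red 5.872, Blue 8.385, Green 4.446, Gold 7.253, Silver 4.492, Violet 4.552.
Rounding to the nearest integer gives 6, 8, 4, 7, 4, 5 = 34 seats, so the divisor must be adjusted.
With modified divisor 44400: modified quotas Red 5.917, Blue 8.449, Green 4.480, Gold 7.309, Silver 4.526, Violet 4.587.
Rounding to the nearest integer: Red 6, Blue 8, Green 4, Gold 7, Silver 5, Violet 5 (total 35).
Red receives 6.

6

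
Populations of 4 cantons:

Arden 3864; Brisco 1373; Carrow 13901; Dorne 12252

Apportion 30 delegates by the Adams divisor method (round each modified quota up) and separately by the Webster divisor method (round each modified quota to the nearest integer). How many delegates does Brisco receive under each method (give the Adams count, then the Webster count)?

2 and 1

Adams: Arden 4, Brisco 2, Carrow 13, Dorne 11.
Webster: Arden 4, Brisco 1, Carrow 13, Dorne 12.
Brisco gets 2 under Adams and 1 under Webster.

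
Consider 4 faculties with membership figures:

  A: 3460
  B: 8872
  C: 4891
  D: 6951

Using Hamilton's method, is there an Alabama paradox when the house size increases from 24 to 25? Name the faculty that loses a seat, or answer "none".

At 24 seats: A 3, B 9, C 5, D 7.
At 25 seats: A 4, B 9, C 5, D 7.
No faculty's allocation decreased.

none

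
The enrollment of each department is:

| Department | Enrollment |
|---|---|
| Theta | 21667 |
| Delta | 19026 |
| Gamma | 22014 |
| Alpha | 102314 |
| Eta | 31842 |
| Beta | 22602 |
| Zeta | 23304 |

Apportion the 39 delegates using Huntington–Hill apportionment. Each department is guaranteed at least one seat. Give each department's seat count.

Theta 3; Delta 3; Gamma 4; Alpha 16; Eta 5; Beta 4; Zeta 4

With divisor 6305: modified quotas Theta 3.436, Delta 3.018, Gamma 3.492, Alpha 16.227, Eta 5.050, Beta 3.585, Zeta 3.696.
Geometric-mean thresholds: Theta √(3·4)=3.464, Delta √(3·4)=3.464, Gamma √(3·4)=3.464, Alpha √(16·17)=16.492, Eta √(5·6)=5.477, Beta √(3·4)=3.464, Zeta √(3·4)=3.464.
Each quota rounded against its threshold gives Theta 3, Delta 3, Gamma 4, Alpha 16, Eta 5, Beta 4, Zeta 4 (total 39).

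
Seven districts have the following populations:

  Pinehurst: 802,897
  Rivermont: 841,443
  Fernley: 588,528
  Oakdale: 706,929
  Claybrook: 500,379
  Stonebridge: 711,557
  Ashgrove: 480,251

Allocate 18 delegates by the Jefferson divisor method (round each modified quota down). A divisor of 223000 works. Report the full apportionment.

With modified divisor 223000: modified quotas Pinehurst 3.600, Rivermont 3.773, Fernley 2.639, Oakdale 3.170, Claybrook 2.244, Stonebridge 3.191, Ashgrove 2.154.
Rounding down: Pinehurst 3, Rivermont 3, Fernley 2, Oakdale 3, Claybrook 2, Stonebridge 3, Ashgrove 2 (total 18).

Pinehurst 3; Rivermont 3; Fernley 2; Oakdale 3; Claybrook 2; Stonebridge 3; Ashgrove 2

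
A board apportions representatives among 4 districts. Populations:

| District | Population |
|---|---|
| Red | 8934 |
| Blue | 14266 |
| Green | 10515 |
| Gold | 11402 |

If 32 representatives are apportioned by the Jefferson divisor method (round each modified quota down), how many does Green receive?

8

Standard divisor 45117/32 ≈ 1409.906; standard quotas: Red 6.337, Blue 10.118, Green 7.458, Gold 8.087.
Rounding down gives 6, 10, 7, 8 = 31 seats, so the divisor must be adjusted.
With modified divisor 1300: modified quotas Red 6.872, Blue 10.974, Green 8.088, Gold 8.771.
Rounding down: Red 6, Blue 10, Green 8, Gold 8 (total 32).
Green receives 8.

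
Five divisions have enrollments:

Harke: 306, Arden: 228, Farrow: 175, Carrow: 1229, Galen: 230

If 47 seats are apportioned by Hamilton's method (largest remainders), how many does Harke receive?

Total 2168; standard divisor 2168/47 ≈ 46.128.
Standard quotas: Harke 6.634, Arden 4.943, Farrow 3.794, Carrow 26.643, Galen 4.986.
Lower quotas: Harke 6, Arden 4, Farrow 3, Carrow 26, Galen 4 (sum 43, leaving 4 seats).
Remainders in descending order: Galen 0.986, Arden 0.943, Farrow 0.794, Carrow 0.643, Harke 0.634.
Largest remainders: Galen, Arden, Farrow, Carrow receive the extra seats.
Harke receives 6.

6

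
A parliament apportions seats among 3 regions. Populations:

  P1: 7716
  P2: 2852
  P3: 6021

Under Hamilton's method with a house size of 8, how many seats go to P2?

1

The standard divisor is 16589/8 ≈ 2073.625.
Standard quotas: P1 3.7210, P2 1.3754, P3 2.9036.
Lower quotas: P1 3, P2 1, P3 2 (sum 6, leaving 2 seats).
Remainders in descending order: P3 0.9036, P1 0.7210, P2 0.3754.
Largest remainders: P3, P1 receive the extra seats.
P2 receives 1.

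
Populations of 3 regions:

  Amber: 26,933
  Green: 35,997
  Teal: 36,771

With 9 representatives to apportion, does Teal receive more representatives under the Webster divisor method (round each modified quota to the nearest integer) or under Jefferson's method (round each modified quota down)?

Webster: Amber 3, Green 3, Teal 3.
Jefferson: Amber 2, Green 3, Teal 4.
Teal gets 3 under Webster and 4 under Jefferson.

Jefferson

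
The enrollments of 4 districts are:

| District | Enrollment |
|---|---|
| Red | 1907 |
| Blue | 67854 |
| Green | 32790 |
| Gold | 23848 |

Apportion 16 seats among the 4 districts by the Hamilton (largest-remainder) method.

Standard divisor: 126399 ÷ 16 ≈ 7899.938.
Standard quotas: Red 0.2414, Blue 8.5892, Green 4.1507, Gold 3.0188.
Lower quotas: Red 0, Blue 8, Green 4, Gold 3 (sum 15, leaving 1 seat).
Remainders in descending order: Blue 0.5892, Red 0.2414, Green 0.1507, Gold 0.0188.
Largest remainder: Blue receives the extra seat.

Red: 0, Blue: 9, Green: 4, Gold: 3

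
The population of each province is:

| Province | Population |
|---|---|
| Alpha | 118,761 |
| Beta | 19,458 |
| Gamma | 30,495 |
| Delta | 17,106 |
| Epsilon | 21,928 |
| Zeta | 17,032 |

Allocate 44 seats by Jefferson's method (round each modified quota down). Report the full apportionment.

Alpha 24; Beta 4; Gamma 6; Delta 3; Epsilon 4; Zeta 3

Standard divisor 224780/44 ≈ 5108.636; standard quotas: Alpha 23.247, Beta 3.809, Gamma 5.969, Delta 3.348, Epsilon 4.292, Zeta 3.334.
Rounding down gives 23, 3, 5, 3, 4, 3 = 41 seats, so the divisor must be adjusted.
With modified divisor 4800: modified quotas Alpha 24.742, Beta 4.054, Gamma 6.353, Delta 3.564, Epsilon 4.568, Zeta 3.548.
Rounding down: Alpha 24, Beta 4, Gamma 6, Delta 3, Epsilon 4, Zeta 3 (total 44).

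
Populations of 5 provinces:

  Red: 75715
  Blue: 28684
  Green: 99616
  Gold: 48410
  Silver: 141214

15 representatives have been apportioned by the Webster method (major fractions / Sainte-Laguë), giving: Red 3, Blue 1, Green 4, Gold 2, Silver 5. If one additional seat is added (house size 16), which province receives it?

Priority for the next seat is population ÷ (current seats + 0.5).
Priorities: Red 21632.857, Blue 19122.667, Green 22136.889, Gold 19364.000, Silver 25675.273.
Highest priority: Silver.

Silver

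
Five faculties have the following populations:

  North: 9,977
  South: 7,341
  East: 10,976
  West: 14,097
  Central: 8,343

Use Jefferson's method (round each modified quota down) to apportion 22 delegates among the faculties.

North=4; South=3; East=5; West=6; Central=4

Standard divisor 50734/22 ≈ 2306.091; standard quotas: North 4.326, South 3.183, East 4.760, West 6.113, Central 3.618.
Rounding down gives 4, 3, 4, 6, 3 = 20 seats, so the divisor must be adjusted.
With modified divisor 2050: modified quotas North 4.867, South 3.581, East 5.354, West 6.877, Central 4.070.
Rounding down: North 4, South 3, East 5, West 6, Central 4 (total 22).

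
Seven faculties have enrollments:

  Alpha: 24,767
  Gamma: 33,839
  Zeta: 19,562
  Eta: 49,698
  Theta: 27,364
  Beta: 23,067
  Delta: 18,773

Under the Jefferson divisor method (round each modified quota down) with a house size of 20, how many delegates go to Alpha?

Standard divisor 197070/20 ≈ 9853.5; standard quotas: Alpha 2.514, Gamma 3.434, Zeta 1.985, Eta 5.044, Theta 2.777, Beta 2.341, Delta 1.905.
Rounding down gives 2, 3, 1, 5, 2, 2, 1 = 16 seats, so the divisor must be adjusted.
With modified divisor 8400: modified quotas Alpha 2.948, Gamma 4.028, Zeta 2.329, Eta 5.916, Theta 3.258, Beta 2.746, Delta 2.235.
Rounding down: Alpha 2, Gamma 4, Zeta 2, Eta 5, Theta 3, Beta 2, Delta 2 (total 20).
Alpha receives 2.

2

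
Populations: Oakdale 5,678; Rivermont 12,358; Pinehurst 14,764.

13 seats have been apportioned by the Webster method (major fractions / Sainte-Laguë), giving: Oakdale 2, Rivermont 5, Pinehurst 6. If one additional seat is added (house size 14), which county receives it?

Priority for the next seat is population ÷ (current seats + 0.5).
Priorities: Oakdale 2271.200, Rivermont 2246.909, Pinehurst 2271.385.
Highest priority: Pinehurst.

Pinehurst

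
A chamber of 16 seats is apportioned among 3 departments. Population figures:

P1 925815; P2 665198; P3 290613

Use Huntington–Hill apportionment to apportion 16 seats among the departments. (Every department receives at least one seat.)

P1 8; P2 6; P3 2

With divisor 120045: modified quotas P1 7.712, P2 5.541, P3 2.421.
Geometric-mean thresholds: P1 √(7·8)=7.483, P2 √(5·6)=5.477, P3 √(2·3)=2.449.
Each quota rounded against its threshold gives P1 8, P2 6, P3 2 (total 16).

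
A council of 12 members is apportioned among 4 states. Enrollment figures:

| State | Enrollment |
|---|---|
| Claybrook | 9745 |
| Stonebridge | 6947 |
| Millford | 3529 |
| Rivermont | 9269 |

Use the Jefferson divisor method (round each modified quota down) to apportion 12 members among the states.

Standard divisor 29490/12 ≈ 2457.5; standard quotas: Claybrook 3.965, Stonebridge 2.827, Millford 1.436, Rivermont 3.772.
Rounding down gives 3, 2, 1, 3 = 9 seats, so the divisor must be adjusted.
With modified divisor 2100: modified quotas Claybrook 4.640, Stonebridge 3.308, Millford 1.680, Rivermont 4.414.
Rounding down: Claybrook 4, Stonebridge 3, Millford 1, Rivermont 4 (total 12).

Claybrook=4; Stonebridge=3; Millford=1; Rivermont=4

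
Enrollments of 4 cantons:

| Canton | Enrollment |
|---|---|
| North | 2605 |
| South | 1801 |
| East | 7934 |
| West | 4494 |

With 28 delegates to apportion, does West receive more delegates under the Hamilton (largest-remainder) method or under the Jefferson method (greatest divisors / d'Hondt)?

Hamilton: North 4, South 3, East 13, West 8.
Jefferson: North 4, South 3, East 14, West 7.
West gets 8 under Hamilton and 7 under Jefferson.

Hamilton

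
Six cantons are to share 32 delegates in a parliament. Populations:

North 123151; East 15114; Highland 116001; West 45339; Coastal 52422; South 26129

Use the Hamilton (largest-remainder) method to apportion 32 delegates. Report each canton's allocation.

North 10; East 1; Highland 10; West 4; Coastal 5; South 2

The standard divisor is 378156/32 ≈ 11817.375.
Standard quotas: North 10.4212, East 1.2790, Highland 9.8161, West 3.8366, Coastal 4.4360, South 2.2111.
Lower quotas: North 10, East 1, Highland 9, West 3, Coastal 4, South 2 (sum 29, leaving 3 seats).
Remainders in descending order: West 0.8366, Highland 0.8161, Coastal 0.4360, North 0.4212, East 0.2790, South 0.2111.
The surplus seats go to West, Highland, Coastal.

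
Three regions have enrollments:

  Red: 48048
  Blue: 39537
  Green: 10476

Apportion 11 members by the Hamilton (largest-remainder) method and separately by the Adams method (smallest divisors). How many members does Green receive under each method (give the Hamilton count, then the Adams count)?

1 and 2

Hamilton: Red 5, Blue 5, Green 1.
Adams: Red 5, Blue 4, Green 2.
Green gets 1 under Hamilton and 2 under Adams.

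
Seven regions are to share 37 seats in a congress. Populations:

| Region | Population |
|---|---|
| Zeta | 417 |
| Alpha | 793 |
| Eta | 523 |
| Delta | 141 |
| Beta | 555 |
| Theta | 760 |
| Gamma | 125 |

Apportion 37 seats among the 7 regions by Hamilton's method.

Zeta 5, Alpha 9, Eta 6, Delta 2, Beta 6, Theta 8, Gamma 1

Total 3314; standard divisor 3314/37 ≈ 89.568.
Standard quotas: Zeta 4.656, Alpha 8.854, Eta 5.839, Delta 1.574, Beta 6.196, Theta 8.485, Gamma 1.396.
Lower quotas: Zeta 4, Alpha 8, Eta 5, Delta 1, Beta 6, Theta 8, Gamma 1 (sum 33, leaving 4 seats).
Remainders in descending order: Alpha 0.854, Eta 0.839, Zeta 0.656, Delta 0.574, Theta 0.485, Gamma 0.396, Beta 0.196.
Largest remainders: Alpha, Eta, Zeta, Delta receive the extra seats.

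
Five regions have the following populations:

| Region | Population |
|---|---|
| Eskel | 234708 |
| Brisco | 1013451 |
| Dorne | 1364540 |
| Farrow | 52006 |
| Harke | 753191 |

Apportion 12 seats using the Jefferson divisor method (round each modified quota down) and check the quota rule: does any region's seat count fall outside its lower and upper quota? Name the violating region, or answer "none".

Standard quotas: Eskel 0.824, Brisco 3.558, Dorne 4.791, Farrow 0.183, Harke 2.644.
Jefferson allocation: Eskel 0, Brisco 4, Dorne 5, Farrow 0, Harke 3.
Every allocation lies between the lower and upper quota.

none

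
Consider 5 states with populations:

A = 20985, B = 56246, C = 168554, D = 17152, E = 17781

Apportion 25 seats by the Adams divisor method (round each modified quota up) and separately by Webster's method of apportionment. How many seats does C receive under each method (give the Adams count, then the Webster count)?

14 and 15

Adams: A 2, B 5, C 14, D 2, E 2.
Webster: A 2, B 5, C 15, D 1, E 2.
C gets 14 under Adams and 15 under Webster.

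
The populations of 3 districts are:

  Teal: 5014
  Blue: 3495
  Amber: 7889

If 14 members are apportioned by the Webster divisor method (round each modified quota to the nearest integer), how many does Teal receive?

Standard divisor 16398/14 ≈ 1171.286; standard quotas: Teal 4.281, Blue 2.984, Amber 6.735.
Rounding to the nearest integer gives Teal 4, Blue 3, Amber 7 — total 14, matching the house size, so no adjustment is needed.
Teal receives 4.

4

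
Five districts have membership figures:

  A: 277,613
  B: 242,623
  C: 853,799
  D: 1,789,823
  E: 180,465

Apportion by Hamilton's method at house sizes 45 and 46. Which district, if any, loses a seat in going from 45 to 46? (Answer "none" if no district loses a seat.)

At 45 seats: A 4, B 3, C 12, D 24, E 2.
At 46 seats: A 4, B 3, C 12, D 25, E 2.
No district's allocation decreased.

none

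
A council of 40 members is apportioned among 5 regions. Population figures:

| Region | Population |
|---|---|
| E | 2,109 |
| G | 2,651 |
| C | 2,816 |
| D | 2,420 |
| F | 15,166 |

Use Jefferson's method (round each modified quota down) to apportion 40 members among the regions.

E: 3, G: 4, C: 4, D: 4, F: 25

Standard divisor 25162/40 ≈ 629.05; standard quotas: E 3.353, G 4.214, C 4.477, D 3.847, F 24.109.
Rounding down gives 3, 4, 4, 3, 24 = 38 seats, so the divisor must be adjusted.
With modified divisor 600: modified quotas E 3.515, G 4.418, C 4.693, D 4.033, F 25.277.
Rounding down: E 3, G 4, C 4, D 4, F 25 (total 40).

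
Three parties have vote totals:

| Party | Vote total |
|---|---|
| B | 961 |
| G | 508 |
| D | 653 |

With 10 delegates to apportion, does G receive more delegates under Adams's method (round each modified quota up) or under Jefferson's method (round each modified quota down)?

Adams: B 4, G 3, D 3.
Jefferson: B 5, G 2, D 3.
G gets 3 under Adams and 2 under Jefferson.

Adams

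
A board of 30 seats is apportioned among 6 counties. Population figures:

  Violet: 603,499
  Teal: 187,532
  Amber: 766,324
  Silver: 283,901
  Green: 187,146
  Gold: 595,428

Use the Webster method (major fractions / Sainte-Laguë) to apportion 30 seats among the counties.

Violet=7; Teal=2; Amber=9; Silver=3; Green=2; Gold=7

Standard divisor 2623830/30 ≈ 87461; standard quotas: Violet 6.900, Teal 2.144, Amber 8.762, Silver 3.246, Green 2.140, Gold 6.808.
Rounding to the nearest integer gives Violet 7, Teal 2, Amber 9, Silver 3, Green 2, Gold 7 — total 30, matching the house size, so no adjustment is needed.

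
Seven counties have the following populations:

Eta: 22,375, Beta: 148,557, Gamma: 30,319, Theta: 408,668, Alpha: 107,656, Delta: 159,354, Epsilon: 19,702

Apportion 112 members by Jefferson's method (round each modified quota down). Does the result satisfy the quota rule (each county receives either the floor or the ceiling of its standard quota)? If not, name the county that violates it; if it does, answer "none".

Theta

Standard quotas: Eta 2.795, Beta 18.557, Gamma 3.787, Theta 51.048, Alpha 13.448, Delta 19.905, Epsilon 2.461.
Jefferson allocation: Eta 2, Beta 19, Gamma 3, Theta 53, Alpha 13, Delta 20, Epsilon 2.
Theta has quota 51.048 (lower 51, upper 52) but receives 53 — outside the quota interval.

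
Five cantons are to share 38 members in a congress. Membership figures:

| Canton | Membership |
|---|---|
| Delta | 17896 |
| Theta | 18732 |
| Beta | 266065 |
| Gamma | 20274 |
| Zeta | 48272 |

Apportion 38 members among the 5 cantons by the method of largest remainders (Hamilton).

Total 371239; standard divisor 371239/38 ≈ 9769.447.
Standard quotas: Delta 1.8318, Theta 1.9174, Beta 27.2344, Gamma 2.0752, Zeta 4.9411.
Lower quotas: Delta 1, Theta 1, Beta 27, Gamma 2, Zeta 4 (sum 35, leaving 3 seats).
Remainders in descending order: Zeta 0.9411, Theta 0.9174, Delta 0.8318, Beta 0.2344, Gamma 0.0752.
The surplus seats go to Zeta, Theta, Delta.

Delta 2, Theta 2, Beta 27, Gamma 2, Zeta 5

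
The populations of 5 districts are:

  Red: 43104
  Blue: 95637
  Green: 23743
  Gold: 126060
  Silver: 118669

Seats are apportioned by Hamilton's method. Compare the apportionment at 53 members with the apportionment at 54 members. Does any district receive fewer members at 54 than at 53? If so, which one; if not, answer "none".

Blue

At 53 seats: Red 6, Blue 13, Green 3, Gold 16, Silver 15.
At 54 seats: Red 6, Blue 12, Green 3, Gold 17, Silver 16.
Blue drops from 13 to 12.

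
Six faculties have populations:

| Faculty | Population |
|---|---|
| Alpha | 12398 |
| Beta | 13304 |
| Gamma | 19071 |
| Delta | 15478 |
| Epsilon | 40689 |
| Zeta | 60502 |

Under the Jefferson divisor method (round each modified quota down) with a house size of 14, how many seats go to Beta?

1

Standard divisor 161442/14 ≈ 11531.571; standard quotas: Alpha 1.075, Beta 1.154, Gamma 1.654, Delta 1.342, Epsilon 3.528, Zeta 5.247.
Rounding down gives 1, 1, 1, 1, 3, 5 = 12 seats, so the divisor must be adjusted.
With modified divisor 9800: modified quotas Alpha 1.265, Beta 1.358, Gamma 1.946, Delta 1.579, Epsilon 4.152, Zeta 6.174.
Rounding down: Alpha 1, Beta 1, Gamma 1, Delta 1, Epsilon 4, Zeta 6 (total 14).
Beta receives 1.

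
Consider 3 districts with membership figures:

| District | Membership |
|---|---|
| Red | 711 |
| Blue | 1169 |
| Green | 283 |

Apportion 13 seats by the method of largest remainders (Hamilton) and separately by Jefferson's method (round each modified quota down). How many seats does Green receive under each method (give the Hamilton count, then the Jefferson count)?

Hamilton: Red 4, Blue 7, Green 2.
Jefferson: Red 4, Blue 8, Green 1.
Green gets 2 under Hamilton and 1 under Jefferson.

2 and 1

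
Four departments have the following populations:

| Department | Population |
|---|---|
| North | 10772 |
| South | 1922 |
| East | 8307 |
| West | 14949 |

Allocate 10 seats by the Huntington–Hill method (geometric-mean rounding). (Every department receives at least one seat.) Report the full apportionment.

With divisor 3853: modified quotas North 2.796, South 0.499, East 2.156, West 3.880.
Geometric-mean thresholds: North √(2·3)=2.449, South (min 1), East √(2·3)=2.449, West √(3·4)=3.464.
Each quota rounded against its threshold gives North 3, South 1, East 2, West 4 (total 10).

North=3; South=1; East=2; West=4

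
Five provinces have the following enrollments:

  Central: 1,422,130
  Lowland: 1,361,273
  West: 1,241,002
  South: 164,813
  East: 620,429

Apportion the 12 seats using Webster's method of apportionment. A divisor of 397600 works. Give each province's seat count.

Central=4; Lowland=3; West=3; South=0; East=2

With modified divisor 397600: modified quotas Central 3.577, Lowland 3.424, West 3.121, South 0.415, East 1.560.
Rounding to the nearest integer: Central 4, Lowland 3, West 3, South 0, East 2 (total 12).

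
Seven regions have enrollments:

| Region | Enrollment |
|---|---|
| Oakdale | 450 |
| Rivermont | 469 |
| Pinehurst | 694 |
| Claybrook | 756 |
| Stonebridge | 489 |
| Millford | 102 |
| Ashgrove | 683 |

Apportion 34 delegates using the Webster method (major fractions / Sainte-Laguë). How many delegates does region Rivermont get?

4

Standard divisor 3643/34 ≈ 107.147; standard quotas: Oakdale 4.200, Rivermont 4.377, Pinehurst 6.477, Claybrook 7.056, Stonebridge 4.564, Millford 0.952, Ashgrove 6.374.
Rounding to the nearest integer gives 4, 4, 6, 7, 5, 1, 6 = 33 seats, so the divisor must be adjusted.
With modified divisor 106: modified quotas Oakdale 4.245, Rivermont 4.425, Pinehurst 6.547, Claybrook 7.132, Stonebridge 4.613, Millford 0.962, Ashgrove 6.443.
Rounding to the nearest integer: Oakdale 4, Rivermont 4, Pinehurst 7, Claybrook 7, Stonebridge 5, Millford 1, Ashgrove 6 (total 34).
Rivermont receives 4.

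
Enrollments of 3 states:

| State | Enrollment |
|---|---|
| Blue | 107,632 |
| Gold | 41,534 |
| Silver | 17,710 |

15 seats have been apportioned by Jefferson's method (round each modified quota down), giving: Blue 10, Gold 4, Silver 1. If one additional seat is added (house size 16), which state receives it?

Blue

Priority for the next seat is population ÷ (current seats + 1).
Priorities: Blue 9784.727, Gold 8306.800, Silver 8855.000.
Highest priority: Blue.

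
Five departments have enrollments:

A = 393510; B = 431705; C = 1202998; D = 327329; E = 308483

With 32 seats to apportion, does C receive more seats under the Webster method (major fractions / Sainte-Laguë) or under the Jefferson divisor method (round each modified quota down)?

Jefferson

Webster: A 5, B 5, C 14, D 4, E 4.
Jefferson: A 5, B 5, C 15, D 4, E 3.
C gets 14 under Webster and 15 under Jefferson.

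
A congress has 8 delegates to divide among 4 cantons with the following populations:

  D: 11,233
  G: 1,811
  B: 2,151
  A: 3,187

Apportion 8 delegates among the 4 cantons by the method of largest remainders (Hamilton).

D 5; G 1; B 1; A 1

Standard divisor: 18382 ÷ 8 ≈ 2297.75.
Standard quotas: D 4.8887, G 0.7882, B 0.9361, A 1.3870.
Lower quotas: D 4, G 0, B 0, A 1 (sum 5, leaving 3 seats).
Remainders in descending order: B 0.9361, D 0.8887, G 0.7882, A 0.3870.
The surplus seats go to B, D, G.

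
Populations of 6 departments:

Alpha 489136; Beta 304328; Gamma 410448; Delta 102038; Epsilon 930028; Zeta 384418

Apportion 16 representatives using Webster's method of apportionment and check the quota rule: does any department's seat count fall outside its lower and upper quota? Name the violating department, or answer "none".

Standard quotas: Alpha 2.987, Beta 1.858, Gamma 2.506, Delta 0.623, Epsilon 5.679, Zeta 2.347.
Webster allocation: Alpha 3, Beta 2, Gamma 2, Delta 1, Epsilon 6, Zeta 2.
Every allocation lies between the lower and upper quota.

none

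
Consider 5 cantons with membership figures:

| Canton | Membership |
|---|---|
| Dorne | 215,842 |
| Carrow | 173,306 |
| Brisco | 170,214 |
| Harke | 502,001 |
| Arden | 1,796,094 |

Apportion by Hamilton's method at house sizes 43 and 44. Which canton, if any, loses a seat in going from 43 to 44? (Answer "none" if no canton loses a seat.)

Brisco

At 43 seats: Dorne 3, Carrow 3, Brisco 3, Harke 7, Arden 27.
At 44 seats: Dorne 3, Carrow 3, Brisco 2, Harke 8, Arden 28.
Brisco drops from 3 to 2.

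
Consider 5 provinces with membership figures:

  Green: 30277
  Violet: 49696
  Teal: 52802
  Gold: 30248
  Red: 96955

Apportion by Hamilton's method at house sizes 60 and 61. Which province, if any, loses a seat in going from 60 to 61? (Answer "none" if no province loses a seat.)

none

At 60 seats: Green 7, Violet 12, Teal 12, Gold 7, Red 22.
At 61 seats: Green 7, Violet 12, Teal 12, Gold 7, Red 23.
No province's allocation decreased.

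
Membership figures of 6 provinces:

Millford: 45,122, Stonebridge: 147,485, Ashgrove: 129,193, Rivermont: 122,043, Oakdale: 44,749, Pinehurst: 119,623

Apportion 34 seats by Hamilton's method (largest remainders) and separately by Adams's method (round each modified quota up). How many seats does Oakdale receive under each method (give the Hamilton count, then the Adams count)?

Hamilton: Millford 3, Stonebridge 8, Ashgrove 7, Rivermont 7, Oakdale 2, Pinehurst 7.
Adams: Millford 3, Stonebridge 8, Ashgrove 7, Rivermont 7, Oakdale 3, Pinehurst 6.
Oakdale gets 2 under Hamilton and 3 under Adams.

2 and 3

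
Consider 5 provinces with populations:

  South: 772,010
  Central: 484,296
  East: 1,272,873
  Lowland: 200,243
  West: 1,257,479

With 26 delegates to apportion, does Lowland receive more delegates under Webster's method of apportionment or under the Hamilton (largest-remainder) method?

Hamilton

Webster: South 5, Central 3, East 9, Lowland 1, West 8.
Hamilton: South 5, Central 3, East 8, Lowland 2, West 8.
Lowland gets 1 under Webster and 2 under Hamilton.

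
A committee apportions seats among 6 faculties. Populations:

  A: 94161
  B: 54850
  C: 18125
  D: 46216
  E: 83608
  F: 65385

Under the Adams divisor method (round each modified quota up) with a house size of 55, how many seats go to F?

10

Standard divisor 362345/55 ≈ 6588.091; standard quotas: A 14.293, B 8.326, C 2.751, D 7.015, E 12.691, F 9.925.
Rounding up gives 15, 9, 3, 8, 13, 10 = 58 seats, so the divisor must be adjusted.
With modified divisor 6900: modified quotas A 13.647, B 7.949, C 2.627, D 6.698, E 12.117, F 9.476.
Rounding up: A 14, B 8, C 3, D 7, E 13, F 10 (total 55).
F receives 10.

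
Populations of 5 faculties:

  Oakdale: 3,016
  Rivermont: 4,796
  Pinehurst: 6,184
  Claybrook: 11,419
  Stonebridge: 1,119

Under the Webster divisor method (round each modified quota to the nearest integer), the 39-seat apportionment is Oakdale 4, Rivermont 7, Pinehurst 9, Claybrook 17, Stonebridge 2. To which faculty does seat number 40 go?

Priority for the next seat is population ÷ (current seats + 0.5).
Priorities: Oakdale 670.222, Rivermont 639.467, Pinehurst 650.947, Claybrook 652.514, Stonebridge 447.600.
Highest priority: Oakdale.

Oakdale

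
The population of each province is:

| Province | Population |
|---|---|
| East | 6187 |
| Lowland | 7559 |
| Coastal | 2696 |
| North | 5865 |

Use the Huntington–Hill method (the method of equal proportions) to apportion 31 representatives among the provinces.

With divisor 725: modified quotas East 8.534, Lowland 10.426, Coastal 3.719, North 8.090.
Geometric-mean thresholds: East √(8·9)=8.485, Lowland √(10·11)=10.488, Coastal √(3·4)=3.464, North √(8·9)=8.485.
Each quota rounded against its threshold gives East 9, Lowland 10, Coastal 4, North 8 (total 31).

East 9, Lowland 10, Coastal 4, North 8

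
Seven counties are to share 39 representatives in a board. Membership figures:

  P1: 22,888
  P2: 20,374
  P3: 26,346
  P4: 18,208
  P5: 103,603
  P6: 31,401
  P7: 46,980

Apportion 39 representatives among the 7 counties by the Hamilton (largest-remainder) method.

Standard divisor: 269800 ÷ 39 ≈ 6917.949.
Standard quotas: P1 3.3085, P2 2.9451, P3 3.8084, P4 2.6320, P5 14.9760, P6 4.5391, P7 6.7910.
Lower quotas: P1 3, P2 2, P3 3, P4 2, P5 14, P6 4, P7 6 (sum 34, leaving 5 seats).
Remainders in descending order: P5 0.9760, P2 0.9451, P3 0.8084, P7 0.7910, P4 0.6320, P6 0.5391, P1 0.3085.
Largest remainders: P5, P2, P3, P7, P4 receive the extra seats.

P1 3, P2 3, P3 4, P4 3, P5 15, P6 4, P7 7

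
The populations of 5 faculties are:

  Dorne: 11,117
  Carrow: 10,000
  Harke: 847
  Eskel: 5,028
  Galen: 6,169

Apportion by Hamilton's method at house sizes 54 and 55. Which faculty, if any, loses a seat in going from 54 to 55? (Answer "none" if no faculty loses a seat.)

Harke

At 54 seats: Dorne 18, Carrow 16, Harke 2, Eskel 8, Galen 10.
At 55 seats: Dorne 19, Carrow 17, Harke 1, Eskel 8, Galen 10.
Harke drops from 2 to 1.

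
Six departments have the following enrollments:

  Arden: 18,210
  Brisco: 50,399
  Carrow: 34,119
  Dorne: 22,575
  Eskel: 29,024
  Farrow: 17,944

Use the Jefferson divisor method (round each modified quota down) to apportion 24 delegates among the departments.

Arden=2, Brisco=8, Carrow=5, Dorne=3, Eskel=4, Farrow=2

Standard divisor 172271/24 ≈ 7177.958; standard quotas: Arden 2.537, Brisco 7.021, Carrow 4.753, Dorne 3.145, Eskel 4.043, Farrow 2.500.
Rounding down gives 2, 7, 4, 3, 4, 2 = 22 seats, so the divisor must be adjusted.
With modified divisor 6200: modified quotas Arden 2.937, Brisco 8.129, Carrow 5.503, Dorne 3.641, Eskel 4.681, Farrow 2.894.
Rounding down: Arden 2, Brisco 8, Carrow 5, Dorne 3, Eskel 4, Farrow 2 (total 24).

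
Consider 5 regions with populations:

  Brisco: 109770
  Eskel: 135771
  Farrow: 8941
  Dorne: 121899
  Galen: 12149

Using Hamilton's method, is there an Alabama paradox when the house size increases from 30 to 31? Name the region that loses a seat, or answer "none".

Farrow

At 30 seats: Brisco 8, Eskel 11, Farrow 1, Dorne 9, Galen 1.
At 31 seats: Brisco 9, Eskel 11, Farrow 0, Dorne 10, Galen 1.
Farrow drops from 1 to 0.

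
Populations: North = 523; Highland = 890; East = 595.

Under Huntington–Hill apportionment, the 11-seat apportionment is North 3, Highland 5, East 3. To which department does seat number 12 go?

Priority for the next seat is population ÷ (√(s·(s+1))).
Priorities: North 150.977, Highland 162.491, East 171.762.
Highest priority: East.

East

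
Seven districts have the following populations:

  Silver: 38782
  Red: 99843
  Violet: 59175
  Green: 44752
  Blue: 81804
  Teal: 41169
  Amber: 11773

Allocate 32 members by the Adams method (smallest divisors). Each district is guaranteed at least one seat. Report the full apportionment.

Standard divisor 377298/32 ≈ 11790.562; standard quotas: Silver 3.289, Red 8.468, Violet 5.019, Green 3.796, Blue 6.938, Teal 3.492, Amber 0.999.
Rounding up gives 4, 9, 6, 4, 7, 4, 1 = 35 seats, so the divisor must be adjusted.
With modified divisor 13300: modified quotas Silver 2.916, Red 7.507, Violet 4.449, Green 3.365, Blue 6.151, Teal 3.095, Amber 0.885.
Rounding up: Silver 3, Red 8, Violet 5, Green 4, Blue 7, Teal 4, Amber 1 (total 32).

Silver=3, Red=8, Violet=5, Green=4, Blue=7, Teal=4, Amber=1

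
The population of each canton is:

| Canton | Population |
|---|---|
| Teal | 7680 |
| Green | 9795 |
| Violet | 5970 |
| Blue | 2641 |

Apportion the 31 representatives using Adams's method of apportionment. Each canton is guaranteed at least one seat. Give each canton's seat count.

Standard divisor 26086/31 ≈ 841.484; standard quotas: Teal 9.127, Green 11.640, Violet 7.095, Blue 3.139.
Rounding up gives 10, 12, 8, 4 = 34 seats, so the divisor must be adjusted.
With modified divisor 887.42: modified quotas Teal 8.654, Green 11.038, Violet 6.727, Blue 2.976.
Rounding up: Teal 9, Green 12, Violet 7, Blue 3 (total 31).

Teal: 9; Green: 12; Violet: 7; Blue: 3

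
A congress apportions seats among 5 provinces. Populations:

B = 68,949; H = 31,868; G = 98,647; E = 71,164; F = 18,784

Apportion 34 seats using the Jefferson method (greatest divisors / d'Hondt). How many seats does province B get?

8

Standard divisor 289412/34 ≈ 8512.118; standard quotas: B 8.100, H 3.744, G 11.589, E 8.360, F 2.207.
Rounding down gives 8, 3, 11, 8, 2 = 32 seats, so the divisor must be adjusted.
With modified divisor 7925.08: modified quotas B 8.700, H 4.021, G 12.447, E 8.980, F 2.370.
Rounding down: B 8, H 4, G 12, E 8, F 2 (total 34).
B receives 8.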